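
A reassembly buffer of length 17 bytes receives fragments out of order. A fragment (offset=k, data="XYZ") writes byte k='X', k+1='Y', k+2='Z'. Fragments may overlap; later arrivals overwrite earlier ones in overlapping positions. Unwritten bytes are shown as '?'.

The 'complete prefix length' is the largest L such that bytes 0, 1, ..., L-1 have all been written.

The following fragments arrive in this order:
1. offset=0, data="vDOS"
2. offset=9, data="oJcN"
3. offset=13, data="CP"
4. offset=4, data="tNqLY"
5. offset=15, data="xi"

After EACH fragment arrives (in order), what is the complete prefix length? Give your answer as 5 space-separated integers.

Answer: 4 4 4 15 17

Derivation:
Fragment 1: offset=0 data="vDOS" -> buffer=vDOS????????????? -> prefix_len=4
Fragment 2: offset=9 data="oJcN" -> buffer=vDOS?????oJcN???? -> prefix_len=4
Fragment 3: offset=13 data="CP" -> buffer=vDOS?????oJcNCP?? -> prefix_len=4
Fragment 4: offset=4 data="tNqLY" -> buffer=vDOStNqLYoJcNCP?? -> prefix_len=15
Fragment 5: offset=15 data="xi" -> buffer=vDOStNqLYoJcNCPxi -> prefix_len=17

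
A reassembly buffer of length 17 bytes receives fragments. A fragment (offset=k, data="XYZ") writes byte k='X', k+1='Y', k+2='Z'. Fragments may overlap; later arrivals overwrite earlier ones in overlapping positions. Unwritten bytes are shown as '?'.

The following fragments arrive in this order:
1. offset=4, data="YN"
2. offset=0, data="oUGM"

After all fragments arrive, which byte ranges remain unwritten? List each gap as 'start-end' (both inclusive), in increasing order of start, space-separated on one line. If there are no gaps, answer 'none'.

Answer: 6-16

Derivation:
Fragment 1: offset=4 len=2
Fragment 2: offset=0 len=4
Gaps: 6-16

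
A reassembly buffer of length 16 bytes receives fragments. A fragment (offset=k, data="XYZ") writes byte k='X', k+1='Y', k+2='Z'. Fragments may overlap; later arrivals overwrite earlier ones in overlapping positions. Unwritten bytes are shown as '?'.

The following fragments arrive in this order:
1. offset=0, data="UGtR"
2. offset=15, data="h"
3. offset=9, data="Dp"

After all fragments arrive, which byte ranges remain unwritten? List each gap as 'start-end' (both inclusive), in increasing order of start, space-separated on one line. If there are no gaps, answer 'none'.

Fragment 1: offset=0 len=4
Fragment 2: offset=15 len=1
Fragment 3: offset=9 len=2
Gaps: 4-8 11-14

Answer: 4-8 11-14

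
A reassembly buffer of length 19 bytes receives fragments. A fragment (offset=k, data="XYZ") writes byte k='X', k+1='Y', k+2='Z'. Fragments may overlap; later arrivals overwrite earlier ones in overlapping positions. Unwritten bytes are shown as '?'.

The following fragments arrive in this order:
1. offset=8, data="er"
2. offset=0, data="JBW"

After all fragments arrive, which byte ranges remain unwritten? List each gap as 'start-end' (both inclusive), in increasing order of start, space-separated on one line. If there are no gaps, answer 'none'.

Answer: 3-7 10-18

Derivation:
Fragment 1: offset=8 len=2
Fragment 2: offset=0 len=3
Gaps: 3-7 10-18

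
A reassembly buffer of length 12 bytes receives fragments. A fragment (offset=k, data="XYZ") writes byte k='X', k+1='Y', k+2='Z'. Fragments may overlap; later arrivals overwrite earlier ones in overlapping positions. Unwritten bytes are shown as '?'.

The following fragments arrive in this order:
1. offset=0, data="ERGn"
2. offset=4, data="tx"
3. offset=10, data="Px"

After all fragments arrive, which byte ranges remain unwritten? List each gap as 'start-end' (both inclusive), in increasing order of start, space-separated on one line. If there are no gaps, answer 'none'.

Answer: 6-9

Derivation:
Fragment 1: offset=0 len=4
Fragment 2: offset=4 len=2
Fragment 3: offset=10 len=2
Gaps: 6-9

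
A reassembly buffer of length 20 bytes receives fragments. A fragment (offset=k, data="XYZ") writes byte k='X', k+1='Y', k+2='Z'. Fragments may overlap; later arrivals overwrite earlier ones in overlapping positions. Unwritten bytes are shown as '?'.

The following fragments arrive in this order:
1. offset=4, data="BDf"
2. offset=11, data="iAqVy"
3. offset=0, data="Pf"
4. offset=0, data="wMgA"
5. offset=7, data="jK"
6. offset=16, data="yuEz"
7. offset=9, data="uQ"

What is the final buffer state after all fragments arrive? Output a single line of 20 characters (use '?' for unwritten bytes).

Fragment 1: offset=4 data="BDf" -> buffer=????BDf?????????????
Fragment 2: offset=11 data="iAqVy" -> buffer=????BDf????iAqVy????
Fragment 3: offset=0 data="Pf" -> buffer=Pf??BDf????iAqVy????
Fragment 4: offset=0 data="wMgA" -> buffer=wMgABDf????iAqVy????
Fragment 5: offset=7 data="jK" -> buffer=wMgABDfjK??iAqVy????
Fragment 6: offset=16 data="yuEz" -> buffer=wMgABDfjK??iAqVyyuEz
Fragment 7: offset=9 data="uQ" -> buffer=wMgABDfjKuQiAqVyyuEz

Answer: wMgABDfjKuQiAqVyyuEz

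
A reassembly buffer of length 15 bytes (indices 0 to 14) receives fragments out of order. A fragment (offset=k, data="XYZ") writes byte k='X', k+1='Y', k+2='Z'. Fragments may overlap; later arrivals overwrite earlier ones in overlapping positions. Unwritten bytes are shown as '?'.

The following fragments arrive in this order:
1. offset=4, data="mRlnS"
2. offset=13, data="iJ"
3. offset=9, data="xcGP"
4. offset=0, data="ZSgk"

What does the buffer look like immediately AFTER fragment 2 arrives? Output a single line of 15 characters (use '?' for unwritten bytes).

Answer: ????mRlnS????iJ

Derivation:
Fragment 1: offset=4 data="mRlnS" -> buffer=????mRlnS??????
Fragment 2: offset=13 data="iJ" -> buffer=????mRlnS????iJ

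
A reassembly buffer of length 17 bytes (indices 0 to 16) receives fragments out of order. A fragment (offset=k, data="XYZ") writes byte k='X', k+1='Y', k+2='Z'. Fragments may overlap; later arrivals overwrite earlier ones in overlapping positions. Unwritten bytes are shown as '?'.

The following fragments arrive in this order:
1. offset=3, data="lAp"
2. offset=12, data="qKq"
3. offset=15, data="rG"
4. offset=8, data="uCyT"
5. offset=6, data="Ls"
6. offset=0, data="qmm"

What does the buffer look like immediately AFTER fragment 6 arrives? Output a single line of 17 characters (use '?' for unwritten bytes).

Fragment 1: offset=3 data="lAp" -> buffer=???lAp???????????
Fragment 2: offset=12 data="qKq" -> buffer=???lAp??????qKq??
Fragment 3: offset=15 data="rG" -> buffer=???lAp??????qKqrG
Fragment 4: offset=8 data="uCyT" -> buffer=???lAp??uCyTqKqrG
Fragment 5: offset=6 data="Ls" -> buffer=???lApLsuCyTqKqrG
Fragment 6: offset=0 data="qmm" -> buffer=qmmlApLsuCyTqKqrG

Answer: qmmlApLsuCyTqKqrG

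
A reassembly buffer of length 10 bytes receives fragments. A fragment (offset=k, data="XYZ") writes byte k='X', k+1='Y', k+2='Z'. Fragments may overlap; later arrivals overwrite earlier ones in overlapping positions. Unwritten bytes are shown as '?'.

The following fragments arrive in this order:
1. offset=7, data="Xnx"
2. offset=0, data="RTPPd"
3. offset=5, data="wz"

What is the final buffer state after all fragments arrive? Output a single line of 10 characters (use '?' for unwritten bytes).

Answer: RTPPdwzXnx

Derivation:
Fragment 1: offset=7 data="Xnx" -> buffer=???????Xnx
Fragment 2: offset=0 data="RTPPd" -> buffer=RTPPd??Xnx
Fragment 3: offset=5 data="wz" -> buffer=RTPPdwzXnx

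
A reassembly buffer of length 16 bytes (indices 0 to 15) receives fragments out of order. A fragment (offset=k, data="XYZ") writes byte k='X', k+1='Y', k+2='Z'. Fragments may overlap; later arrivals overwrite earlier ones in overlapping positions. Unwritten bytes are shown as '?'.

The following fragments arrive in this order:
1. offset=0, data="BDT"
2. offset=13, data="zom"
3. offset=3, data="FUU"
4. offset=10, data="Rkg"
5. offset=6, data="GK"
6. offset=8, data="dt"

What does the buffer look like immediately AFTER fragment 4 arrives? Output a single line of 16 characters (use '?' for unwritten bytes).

Fragment 1: offset=0 data="BDT" -> buffer=BDT?????????????
Fragment 2: offset=13 data="zom" -> buffer=BDT??????????zom
Fragment 3: offset=3 data="FUU" -> buffer=BDTFUU???????zom
Fragment 4: offset=10 data="Rkg" -> buffer=BDTFUU????Rkgzom

Answer: BDTFUU????Rkgzom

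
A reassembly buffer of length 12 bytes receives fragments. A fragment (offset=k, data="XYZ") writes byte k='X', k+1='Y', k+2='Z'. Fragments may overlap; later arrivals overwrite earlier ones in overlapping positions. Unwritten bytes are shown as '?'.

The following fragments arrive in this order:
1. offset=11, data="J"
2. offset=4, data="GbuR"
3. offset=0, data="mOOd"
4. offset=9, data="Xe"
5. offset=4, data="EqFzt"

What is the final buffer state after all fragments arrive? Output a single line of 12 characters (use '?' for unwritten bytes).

Answer: mOOdEqFztXeJ

Derivation:
Fragment 1: offset=11 data="J" -> buffer=???????????J
Fragment 2: offset=4 data="GbuR" -> buffer=????GbuR???J
Fragment 3: offset=0 data="mOOd" -> buffer=mOOdGbuR???J
Fragment 4: offset=9 data="Xe" -> buffer=mOOdGbuR?XeJ
Fragment 5: offset=4 data="EqFzt" -> buffer=mOOdEqFztXeJ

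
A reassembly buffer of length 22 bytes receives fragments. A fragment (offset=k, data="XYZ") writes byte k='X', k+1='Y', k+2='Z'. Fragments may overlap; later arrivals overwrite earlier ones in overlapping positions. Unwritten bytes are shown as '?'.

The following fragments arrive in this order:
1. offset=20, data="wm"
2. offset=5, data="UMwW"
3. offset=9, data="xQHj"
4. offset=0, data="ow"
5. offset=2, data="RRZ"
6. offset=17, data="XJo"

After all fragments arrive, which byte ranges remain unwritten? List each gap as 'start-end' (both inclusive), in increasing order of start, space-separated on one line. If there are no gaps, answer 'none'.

Answer: 13-16

Derivation:
Fragment 1: offset=20 len=2
Fragment 2: offset=5 len=4
Fragment 3: offset=9 len=4
Fragment 4: offset=0 len=2
Fragment 5: offset=2 len=3
Fragment 6: offset=17 len=3
Gaps: 13-16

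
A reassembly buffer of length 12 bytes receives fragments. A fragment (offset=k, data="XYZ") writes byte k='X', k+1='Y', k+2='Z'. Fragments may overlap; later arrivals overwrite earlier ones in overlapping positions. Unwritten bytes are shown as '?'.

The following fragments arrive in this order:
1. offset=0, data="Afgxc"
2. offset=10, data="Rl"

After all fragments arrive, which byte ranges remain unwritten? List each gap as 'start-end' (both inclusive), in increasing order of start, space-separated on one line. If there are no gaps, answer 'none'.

Fragment 1: offset=0 len=5
Fragment 2: offset=10 len=2
Gaps: 5-9

Answer: 5-9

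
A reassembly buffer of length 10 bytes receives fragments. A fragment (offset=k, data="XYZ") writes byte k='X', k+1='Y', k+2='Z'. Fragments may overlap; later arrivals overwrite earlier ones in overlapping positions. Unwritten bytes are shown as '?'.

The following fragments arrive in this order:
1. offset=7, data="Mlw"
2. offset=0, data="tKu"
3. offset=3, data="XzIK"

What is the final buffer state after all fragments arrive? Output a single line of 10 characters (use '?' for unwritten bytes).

Answer: tKuXzIKMlw

Derivation:
Fragment 1: offset=7 data="Mlw" -> buffer=???????Mlw
Fragment 2: offset=0 data="tKu" -> buffer=tKu????Mlw
Fragment 3: offset=3 data="XzIK" -> buffer=tKuXzIKMlw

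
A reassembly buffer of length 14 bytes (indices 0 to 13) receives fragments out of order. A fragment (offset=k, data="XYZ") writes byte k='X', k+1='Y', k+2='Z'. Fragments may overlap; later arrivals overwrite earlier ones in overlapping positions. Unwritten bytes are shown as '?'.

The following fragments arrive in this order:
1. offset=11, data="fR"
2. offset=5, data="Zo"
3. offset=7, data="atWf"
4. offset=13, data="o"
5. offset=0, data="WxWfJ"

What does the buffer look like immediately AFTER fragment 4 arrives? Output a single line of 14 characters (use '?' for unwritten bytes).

Answer: ?????ZoatWffRo

Derivation:
Fragment 1: offset=11 data="fR" -> buffer=???????????fR?
Fragment 2: offset=5 data="Zo" -> buffer=?????Zo????fR?
Fragment 3: offset=7 data="atWf" -> buffer=?????ZoatWffR?
Fragment 4: offset=13 data="o" -> buffer=?????ZoatWffRo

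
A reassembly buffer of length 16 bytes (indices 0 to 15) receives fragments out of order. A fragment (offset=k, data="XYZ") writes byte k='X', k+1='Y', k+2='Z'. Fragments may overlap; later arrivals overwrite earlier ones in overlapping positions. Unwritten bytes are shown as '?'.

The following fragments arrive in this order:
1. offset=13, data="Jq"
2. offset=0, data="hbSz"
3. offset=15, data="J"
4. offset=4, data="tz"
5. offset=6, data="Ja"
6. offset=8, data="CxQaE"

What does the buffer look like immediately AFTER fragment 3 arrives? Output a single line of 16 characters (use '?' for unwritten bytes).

Fragment 1: offset=13 data="Jq" -> buffer=?????????????Jq?
Fragment 2: offset=0 data="hbSz" -> buffer=hbSz?????????Jq?
Fragment 3: offset=15 data="J" -> buffer=hbSz?????????JqJ

Answer: hbSz?????????JqJ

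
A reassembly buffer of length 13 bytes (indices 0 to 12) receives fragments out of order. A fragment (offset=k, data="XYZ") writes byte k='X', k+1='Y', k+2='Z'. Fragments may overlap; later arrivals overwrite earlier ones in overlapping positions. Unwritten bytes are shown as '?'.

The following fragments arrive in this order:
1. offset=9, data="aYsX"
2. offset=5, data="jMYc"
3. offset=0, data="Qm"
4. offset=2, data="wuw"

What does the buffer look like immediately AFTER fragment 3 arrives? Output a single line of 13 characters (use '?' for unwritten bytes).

Answer: Qm???jMYcaYsX

Derivation:
Fragment 1: offset=9 data="aYsX" -> buffer=?????????aYsX
Fragment 2: offset=5 data="jMYc" -> buffer=?????jMYcaYsX
Fragment 3: offset=0 data="Qm" -> buffer=Qm???jMYcaYsX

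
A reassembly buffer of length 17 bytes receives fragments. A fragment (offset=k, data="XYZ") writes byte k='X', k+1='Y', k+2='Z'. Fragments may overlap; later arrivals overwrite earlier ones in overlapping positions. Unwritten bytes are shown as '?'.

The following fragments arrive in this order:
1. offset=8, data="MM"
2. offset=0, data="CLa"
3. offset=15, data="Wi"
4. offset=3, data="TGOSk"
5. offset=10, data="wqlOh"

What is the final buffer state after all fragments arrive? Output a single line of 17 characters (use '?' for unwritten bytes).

Answer: CLaTGOSkMMwqlOhWi

Derivation:
Fragment 1: offset=8 data="MM" -> buffer=????????MM???????
Fragment 2: offset=0 data="CLa" -> buffer=CLa?????MM???????
Fragment 3: offset=15 data="Wi" -> buffer=CLa?????MM?????Wi
Fragment 4: offset=3 data="TGOSk" -> buffer=CLaTGOSkMM?????Wi
Fragment 5: offset=10 data="wqlOh" -> buffer=CLaTGOSkMMwqlOhWi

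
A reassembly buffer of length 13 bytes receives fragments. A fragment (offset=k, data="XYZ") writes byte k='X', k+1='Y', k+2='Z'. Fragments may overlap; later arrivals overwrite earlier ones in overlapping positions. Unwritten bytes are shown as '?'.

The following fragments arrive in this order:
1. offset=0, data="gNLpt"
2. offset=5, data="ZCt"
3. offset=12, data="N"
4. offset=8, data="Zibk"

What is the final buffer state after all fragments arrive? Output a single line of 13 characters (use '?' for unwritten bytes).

Fragment 1: offset=0 data="gNLpt" -> buffer=gNLpt????????
Fragment 2: offset=5 data="ZCt" -> buffer=gNLptZCt?????
Fragment 3: offset=12 data="N" -> buffer=gNLptZCt????N
Fragment 4: offset=8 data="Zibk" -> buffer=gNLptZCtZibkN

Answer: gNLptZCtZibkN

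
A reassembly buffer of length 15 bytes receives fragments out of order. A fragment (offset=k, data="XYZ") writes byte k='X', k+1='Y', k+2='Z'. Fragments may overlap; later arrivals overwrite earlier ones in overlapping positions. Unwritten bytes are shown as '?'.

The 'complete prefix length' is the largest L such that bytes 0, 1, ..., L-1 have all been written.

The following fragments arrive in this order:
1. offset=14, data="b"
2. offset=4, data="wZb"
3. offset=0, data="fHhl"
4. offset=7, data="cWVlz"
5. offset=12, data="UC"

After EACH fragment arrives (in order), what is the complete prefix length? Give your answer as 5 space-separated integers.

Answer: 0 0 7 12 15

Derivation:
Fragment 1: offset=14 data="b" -> buffer=??????????????b -> prefix_len=0
Fragment 2: offset=4 data="wZb" -> buffer=????wZb???????b -> prefix_len=0
Fragment 3: offset=0 data="fHhl" -> buffer=fHhlwZb???????b -> prefix_len=7
Fragment 4: offset=7 data="cWVlz" -> buffer=fHhlwZbcWVlz??b -> prefix_len=12
Fragment 5: offset=12 data="UC" -> buffer=fHhlwZbcWVlzUCb -> prefix_len=15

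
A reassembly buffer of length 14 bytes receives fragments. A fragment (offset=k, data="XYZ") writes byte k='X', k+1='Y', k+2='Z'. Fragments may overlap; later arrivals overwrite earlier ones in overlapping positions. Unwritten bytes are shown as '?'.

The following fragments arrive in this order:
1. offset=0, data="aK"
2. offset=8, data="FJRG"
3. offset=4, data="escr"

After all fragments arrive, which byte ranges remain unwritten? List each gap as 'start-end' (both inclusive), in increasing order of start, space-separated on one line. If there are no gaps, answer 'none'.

Answer: 2-3 12-13

Derivation:
Fragment 1: offset=0 len=2
Fragment 2: offset=8 len=4
Fragment 3: offset=4 len=4
Gaps: 2-3 12-13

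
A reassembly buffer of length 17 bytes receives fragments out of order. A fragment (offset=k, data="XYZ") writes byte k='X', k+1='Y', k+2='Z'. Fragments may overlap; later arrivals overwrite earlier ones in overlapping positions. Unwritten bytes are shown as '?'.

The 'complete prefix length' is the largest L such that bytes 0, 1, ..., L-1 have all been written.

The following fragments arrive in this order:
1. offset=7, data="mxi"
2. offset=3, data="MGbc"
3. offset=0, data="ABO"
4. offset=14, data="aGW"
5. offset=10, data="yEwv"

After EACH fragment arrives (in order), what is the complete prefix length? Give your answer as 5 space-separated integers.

Answer: 0 0 10 10 17

Derivation:
Fragment 1: offset=7 data="mxi" -> buffer=???????mxi??????? -> prefix_len=0
Fragment 2: offset=3 data="MGbc" -> buffer=???MGbcmxi??????? -> prefix_len=0
Fragment 3: offset=0 data="ABO" -> buffer=ABOMGbcmxi??????? -> prefix_len=10
Fragment 4: offset=14 data="aGW" -> buffer=ABOMGbcmxi????aGW -> prefix_len=10
Fragment 5: offset=10 data="yEwv" -> buffer=ABOMGbcmxiyEwvaGW -> prefix_len=17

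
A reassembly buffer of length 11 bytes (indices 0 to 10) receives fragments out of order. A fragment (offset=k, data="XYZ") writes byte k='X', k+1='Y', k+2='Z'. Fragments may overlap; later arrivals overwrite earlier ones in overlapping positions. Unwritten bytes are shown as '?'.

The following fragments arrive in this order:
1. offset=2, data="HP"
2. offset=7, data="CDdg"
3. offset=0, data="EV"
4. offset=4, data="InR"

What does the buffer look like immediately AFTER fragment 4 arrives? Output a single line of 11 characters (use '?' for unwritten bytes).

Answer: EVHPInRCDdg

Derivation:
Fragment 1: offset=2 data="HP" -> buffer=??HP???????
Fragment 2: offset=7 data="CDdg" -> buffer=??HP???CDdg
Fragment 3: offset=0 data="EV" -> buffer=EVHP???CDdg
Fragment 4: offset=4 data="InR" -> buffer=EVHPInRCDdg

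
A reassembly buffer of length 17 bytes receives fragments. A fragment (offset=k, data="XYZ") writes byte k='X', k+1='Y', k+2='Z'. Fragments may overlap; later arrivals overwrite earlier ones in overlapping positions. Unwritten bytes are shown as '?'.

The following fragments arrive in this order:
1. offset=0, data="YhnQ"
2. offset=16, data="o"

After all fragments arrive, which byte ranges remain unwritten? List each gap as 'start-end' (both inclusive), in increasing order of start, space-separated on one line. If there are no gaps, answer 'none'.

Answer: 4-15

Derivation:
Fragment 1: offset=0 len=4
Fragment 2: offset=16 len=1
Gaps: 4-15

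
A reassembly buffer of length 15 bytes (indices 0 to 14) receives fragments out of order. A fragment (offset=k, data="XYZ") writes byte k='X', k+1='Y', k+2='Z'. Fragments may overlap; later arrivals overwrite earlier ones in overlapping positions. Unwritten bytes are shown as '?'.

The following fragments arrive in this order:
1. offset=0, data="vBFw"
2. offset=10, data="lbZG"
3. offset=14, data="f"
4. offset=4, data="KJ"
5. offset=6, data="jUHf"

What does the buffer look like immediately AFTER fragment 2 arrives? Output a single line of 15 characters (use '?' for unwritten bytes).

Fragment 1: offset=0 data="vBFw" -> buffer=vBFw???????????
Fragment 2: offset=10 data="lbZG" -> buffer=vBFw??????lbZG?

Answer: vBFw??????lbZG?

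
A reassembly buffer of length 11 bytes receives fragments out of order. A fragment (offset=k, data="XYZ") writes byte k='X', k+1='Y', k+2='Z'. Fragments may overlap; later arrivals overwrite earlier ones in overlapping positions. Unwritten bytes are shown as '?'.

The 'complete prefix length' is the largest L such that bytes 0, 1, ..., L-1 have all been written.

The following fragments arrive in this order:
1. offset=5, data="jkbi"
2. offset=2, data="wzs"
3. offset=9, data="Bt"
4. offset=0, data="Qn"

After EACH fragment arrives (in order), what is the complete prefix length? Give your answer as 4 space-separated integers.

Fragment 1: offset=5 data="jkbi" -> buffer=?????jkbi?? -> prefix_len=0
Fragment 2: offset=2 data="wzs" -> buffer=??wzsjkbi?? -> prefix_len=0
Fragment 3: offset=9 data="Bt" -> buffer=??wzsjkbiBt -> prefix_len=0
Fragment 4: offset=0 data="Qn" -> buffer=QnwzsjkbiBt -> prefix_len=11

Answer: 0 0 0 11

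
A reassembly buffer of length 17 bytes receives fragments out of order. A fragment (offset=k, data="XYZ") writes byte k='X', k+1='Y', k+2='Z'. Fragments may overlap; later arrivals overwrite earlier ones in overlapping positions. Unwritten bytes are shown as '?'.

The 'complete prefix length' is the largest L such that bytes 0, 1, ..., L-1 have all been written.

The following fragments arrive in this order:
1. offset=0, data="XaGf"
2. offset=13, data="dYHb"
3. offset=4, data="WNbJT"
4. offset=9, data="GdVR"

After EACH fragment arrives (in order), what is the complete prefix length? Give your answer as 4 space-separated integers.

Answer: 4 4 9 17

Derivation:
Fragment 1: offset=0 data="XaGf" -> buffer=XaGf????????????? -> prefix_len=4
Fragment 2: offset=13 data="dYHb" -> buffer=XaGf?????????dYHb -> prefix_len=4
Fragment 3: offset=4 data="WNbJT" -> buffer=XaGfWNbJT????dYHb -> prefix_len=9
Fragment 4: offset=9 data="GdVR" -> buffer=XaGfWNbJTGdVRdYHb -> prefix_len=17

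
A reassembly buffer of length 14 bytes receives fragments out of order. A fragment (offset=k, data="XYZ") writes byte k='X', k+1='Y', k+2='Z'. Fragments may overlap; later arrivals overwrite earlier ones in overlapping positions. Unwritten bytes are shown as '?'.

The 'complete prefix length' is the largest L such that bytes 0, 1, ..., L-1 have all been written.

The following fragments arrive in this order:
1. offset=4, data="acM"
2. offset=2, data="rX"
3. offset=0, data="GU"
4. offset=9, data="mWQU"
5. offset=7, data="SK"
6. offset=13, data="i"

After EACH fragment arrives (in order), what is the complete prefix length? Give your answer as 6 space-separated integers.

Fragment 1: offset=4 data="acM" -> buffer=????acM??????? -> prefix_len=0
Fragment 2: offset=2 data="rX" -> buffer=??rXacM??????? -> prefix_len=0
Fragment 3: offset=0 data="GU" -> buffer=GUrXacM??????? -> prefix_len=7
Fragment 4: offset=9 data="mWQU" -> buffer=GUrXacM??mWQU? -> prefix_len=7
Fragment 5: offset=7 data="SK" -> buffer=GUrXacMSKmWQU? -> prefix_len=13
Fragment 6: offset=13 data="i" -> buffer=GUrXacMSKmWQUi -> prefix_len=14

Answer: 0 0 7 7 13 14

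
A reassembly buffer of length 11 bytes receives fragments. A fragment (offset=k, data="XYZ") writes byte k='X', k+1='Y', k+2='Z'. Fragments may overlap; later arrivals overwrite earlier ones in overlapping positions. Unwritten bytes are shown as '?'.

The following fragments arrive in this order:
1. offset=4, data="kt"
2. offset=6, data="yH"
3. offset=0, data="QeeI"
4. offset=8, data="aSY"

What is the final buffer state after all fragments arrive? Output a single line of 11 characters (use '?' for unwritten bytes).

Fragment 1: offset=4 data="kt" -> buffer=????kt?????
Fragment 2: offset=6 data="yH" -> buffer=????ktyH???
Fragment 3: offset=0 data="QeeI" -> buffer=QeeIktyH???
Fragment 4: offset=8 data="aSY" -> buffer=QeeIktyHaSY

Answer: QeeIktyHaSY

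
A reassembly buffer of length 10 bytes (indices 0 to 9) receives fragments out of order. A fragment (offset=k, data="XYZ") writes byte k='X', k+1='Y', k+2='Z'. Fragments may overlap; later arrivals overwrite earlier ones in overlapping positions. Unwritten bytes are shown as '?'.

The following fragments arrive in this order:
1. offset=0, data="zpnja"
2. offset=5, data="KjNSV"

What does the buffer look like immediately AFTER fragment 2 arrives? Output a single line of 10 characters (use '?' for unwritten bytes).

Fragment 1: offset=0 data="zpnja" -> buffer=zpnja?????
Fragment 2: offset=5 data="KjNSV" -> buffer=zpnjaKjNSV

Answer: zpnjaKjNSV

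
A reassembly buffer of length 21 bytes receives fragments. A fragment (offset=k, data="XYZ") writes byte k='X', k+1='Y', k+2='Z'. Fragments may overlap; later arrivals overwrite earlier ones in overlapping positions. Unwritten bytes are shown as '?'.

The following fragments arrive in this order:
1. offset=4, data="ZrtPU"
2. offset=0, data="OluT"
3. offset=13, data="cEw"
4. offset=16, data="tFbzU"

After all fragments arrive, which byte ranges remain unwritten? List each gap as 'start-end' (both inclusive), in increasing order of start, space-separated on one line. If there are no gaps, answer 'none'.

Answer: 9-12

Derivation:
Fragment 1: offset=4 len=5
Fragment 2: offset=0 len=4
Fragment 3: offset=13 len=3
Fragment 4: offset=16 len=5
Gaps: 9-12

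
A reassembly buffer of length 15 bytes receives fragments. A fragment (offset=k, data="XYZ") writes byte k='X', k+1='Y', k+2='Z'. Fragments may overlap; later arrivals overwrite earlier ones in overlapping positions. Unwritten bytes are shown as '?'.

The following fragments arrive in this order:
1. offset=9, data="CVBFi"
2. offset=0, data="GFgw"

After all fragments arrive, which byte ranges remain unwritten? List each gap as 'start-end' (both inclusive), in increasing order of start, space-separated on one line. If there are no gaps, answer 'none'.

Fragment 1: offset=9 len=5
Fragment 2: offset=0 len=4
Gaps: 4-8 14-14

Answer: 4-8 14-14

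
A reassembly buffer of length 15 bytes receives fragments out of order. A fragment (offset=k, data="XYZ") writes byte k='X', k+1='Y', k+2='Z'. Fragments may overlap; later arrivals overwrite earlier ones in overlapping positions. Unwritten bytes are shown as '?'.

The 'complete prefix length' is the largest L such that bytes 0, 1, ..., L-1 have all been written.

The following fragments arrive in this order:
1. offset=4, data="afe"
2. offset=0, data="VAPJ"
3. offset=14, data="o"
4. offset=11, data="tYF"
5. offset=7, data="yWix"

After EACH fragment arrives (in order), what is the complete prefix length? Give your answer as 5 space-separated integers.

Answer: 0 7 7 7 15

Derivation:
Fragment 1: offset=4 data="afe" -> buffer=????afe???????? -> prefix_len=0
Fragment 2: offset=0 data="VAPJ" -> buffer=VAPJafe???????? -> prefix_len=7
Fragment 3: offset=14 data="o" -> buffer=VAPJafe???????o -> prefix_len=7
Fragment 4: offset=11 data="tYF" -> buffer=VAPJafe????tYFo -> prefix_len=7
Fragment 5: offset=7 data="yWix" -> buffer=VAPJafeyWixtYFo -> prefix_len=15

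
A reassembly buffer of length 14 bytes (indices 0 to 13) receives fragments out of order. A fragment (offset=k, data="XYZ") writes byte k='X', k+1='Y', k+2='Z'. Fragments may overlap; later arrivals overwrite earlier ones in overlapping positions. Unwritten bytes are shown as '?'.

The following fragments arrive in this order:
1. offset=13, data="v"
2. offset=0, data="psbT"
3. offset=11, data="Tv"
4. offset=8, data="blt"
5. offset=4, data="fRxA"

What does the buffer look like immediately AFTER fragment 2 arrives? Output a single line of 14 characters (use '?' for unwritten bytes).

Answer: psbT?????????v

Derivation:
Fragment 1: offset=13 data="v" -> buffer=?????????????v
Fragment 2: offset=0 data="psbT" -> buffer=psbT?????????v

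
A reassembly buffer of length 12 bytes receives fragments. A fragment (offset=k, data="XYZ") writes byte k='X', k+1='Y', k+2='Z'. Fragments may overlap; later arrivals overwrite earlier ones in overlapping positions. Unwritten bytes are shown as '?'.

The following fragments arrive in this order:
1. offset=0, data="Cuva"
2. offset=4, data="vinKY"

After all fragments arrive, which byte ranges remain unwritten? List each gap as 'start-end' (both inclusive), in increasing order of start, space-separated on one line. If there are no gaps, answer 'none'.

Answer: 9-11

Derivation:
Fragment 1: offset=0 len=4
Fragment 2: offset=4 len=5
Gaps: 9-11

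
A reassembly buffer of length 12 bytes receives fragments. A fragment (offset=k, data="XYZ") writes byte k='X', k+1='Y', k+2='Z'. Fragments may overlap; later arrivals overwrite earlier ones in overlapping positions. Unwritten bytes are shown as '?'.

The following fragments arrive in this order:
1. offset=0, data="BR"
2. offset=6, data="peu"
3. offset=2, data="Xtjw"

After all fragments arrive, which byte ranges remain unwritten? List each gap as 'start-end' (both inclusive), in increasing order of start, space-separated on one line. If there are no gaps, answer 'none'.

Answer: 9-11

Derivation:
Fragment 1: offset=0 len=2
Fragment 2: offset=6 len=3
Fragment 3: offset=2 len=4
Gaps: 9-11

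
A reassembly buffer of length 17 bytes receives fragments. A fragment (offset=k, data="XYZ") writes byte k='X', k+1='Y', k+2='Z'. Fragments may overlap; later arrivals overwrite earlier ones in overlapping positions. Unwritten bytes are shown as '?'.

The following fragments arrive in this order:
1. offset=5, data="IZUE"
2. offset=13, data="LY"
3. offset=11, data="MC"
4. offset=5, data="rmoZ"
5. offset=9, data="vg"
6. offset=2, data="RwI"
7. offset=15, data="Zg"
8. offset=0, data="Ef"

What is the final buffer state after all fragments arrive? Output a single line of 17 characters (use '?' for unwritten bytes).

Fragment 1: offset=5 data="IZUE" -> buffer=?????IZUE????????
Fragment 2: offset=13 data="LY" -> buffer=?????IZUE????LY??
Fragment 3: offset=11 data="MC" -> buffer=?????IZUE??MCLY??
Fragment 4: offset=5 data="rmoZ" -> buffer=?????rmoZ??MCLY??
Fragment 5: offset=9 data="vg" -> buffer=?????rmoZvgMCLY??
Fragment 6: offset=2 data="RwI" -> buffer=??RwIrmoZvgMCLY??
Fragment 7: offset=15 data="Zg" -> buffer=??RwIrmoZvgMCLYZg
Fragment 8: offset=0 data="Ef" -> buffer=EfRwIrmoZvgMCLYZg

Answer: EfRwIrmoZvgMCLYZg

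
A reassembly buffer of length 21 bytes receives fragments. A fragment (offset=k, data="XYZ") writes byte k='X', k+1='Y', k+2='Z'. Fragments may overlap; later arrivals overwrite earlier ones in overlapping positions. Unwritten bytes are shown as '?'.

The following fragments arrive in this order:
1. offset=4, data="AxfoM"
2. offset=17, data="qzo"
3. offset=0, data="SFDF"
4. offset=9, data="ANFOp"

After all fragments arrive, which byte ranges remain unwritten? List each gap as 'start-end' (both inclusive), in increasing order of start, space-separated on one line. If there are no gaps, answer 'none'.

Fragment 1: offset=4 len=5
Fragment 2: offset=17 len=3
Fragment 3: offset=0 len=4
Fragment 4: offset=9 len=5
Gaps: 14-16 20-20

Answer: 14-16 20-20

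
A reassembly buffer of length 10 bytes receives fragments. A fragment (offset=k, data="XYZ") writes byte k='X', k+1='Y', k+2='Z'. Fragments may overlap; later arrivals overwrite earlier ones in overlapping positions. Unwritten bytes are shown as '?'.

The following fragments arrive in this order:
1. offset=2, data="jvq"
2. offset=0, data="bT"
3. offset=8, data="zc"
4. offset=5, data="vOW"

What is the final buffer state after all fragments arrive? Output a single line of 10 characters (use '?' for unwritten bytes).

Fragment 1: offset=2 data="jvq" -> buffer=??jvq?????
Fragment 2: offset=0 data="bT" -> buffer=bTjvq?????
Fragment 3: offset=8 data="zc" -> buffer=bTjvq???zc
Fragment 4: offset=5 data="vOW" -> buffer=bTjvqvOWzc

Answer: bTjvqvOWzc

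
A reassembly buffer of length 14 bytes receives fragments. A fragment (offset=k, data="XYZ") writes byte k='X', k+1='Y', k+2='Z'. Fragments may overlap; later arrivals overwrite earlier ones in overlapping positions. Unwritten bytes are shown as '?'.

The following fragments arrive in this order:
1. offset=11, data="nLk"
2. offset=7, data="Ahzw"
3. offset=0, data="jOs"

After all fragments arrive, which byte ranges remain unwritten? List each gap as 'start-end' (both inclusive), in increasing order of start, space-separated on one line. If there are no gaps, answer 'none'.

Answer: 3-6

Derivation:
Fragment 1: offset=11 len=3
Fragment 2: offset=7 len=4
Fragment 3: offset=0 len=3
Gaps: 3-6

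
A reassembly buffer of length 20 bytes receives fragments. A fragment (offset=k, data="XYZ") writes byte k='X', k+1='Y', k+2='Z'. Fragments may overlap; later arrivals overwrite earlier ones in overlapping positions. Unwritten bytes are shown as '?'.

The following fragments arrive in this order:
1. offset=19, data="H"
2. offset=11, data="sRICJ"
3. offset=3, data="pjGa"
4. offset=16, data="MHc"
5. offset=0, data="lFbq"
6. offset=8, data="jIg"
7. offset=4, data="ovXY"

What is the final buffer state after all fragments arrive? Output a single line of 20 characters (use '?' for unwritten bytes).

Fragment 1: offset=19 data="H" -> buffer=???????????????????H
Fragment 2: offset=11 data="sRICJ" -> buffer=???????????sRICJ???H
Fragment 3: offset=3 data="pjGa" -> buffer=???pjGa????sRICJ???H
Fragment 4: offset=16 data="MHc" -> buffer=???pjGa????sRICJMHcH
Fragment 5: offset=0 data="lFbq" -> buffer=lFbqjGa????sRICJMHcH
Fragment 6: offset=8 data="jIg" -> buffer=lFbqjGa?jIgsRICJMHcH
Fragment 7: offset=4 data="ovXY" -> buffer=lFbqovXYjIgsRICJMHcH

Answer: lFbqovXYjIgsRICJMHcH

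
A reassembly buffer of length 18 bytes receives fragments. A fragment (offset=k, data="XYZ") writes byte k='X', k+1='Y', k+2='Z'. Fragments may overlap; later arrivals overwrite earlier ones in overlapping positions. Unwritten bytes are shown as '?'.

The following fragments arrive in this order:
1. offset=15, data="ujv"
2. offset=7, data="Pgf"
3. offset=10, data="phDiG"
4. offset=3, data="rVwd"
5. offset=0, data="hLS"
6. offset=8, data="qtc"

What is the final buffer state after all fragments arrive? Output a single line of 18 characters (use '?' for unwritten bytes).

Fragment 1: offset=15 data="ujv" -> buffer=???????????????ujv
Fragment 2: offset=7 data="Pgf" -> buffer=???????Pgf?????ujv
Fragment 3: offset=10 data="phDiG" -> buffer=???????PgfphDiGujv
Fragment 4: offset=3 data="rVwd" -> buffer=???rVwdPgfphDiGujv
Fragment 5: offset=0 data="hLS" -> buffer=hLSrVwdPgfphDiGujv
Fragment 6: offset=8 data="qtc" -> buffer=hLSrVwdPqtchDiGujv

Answer: hLSrVwdPqtchDiGujv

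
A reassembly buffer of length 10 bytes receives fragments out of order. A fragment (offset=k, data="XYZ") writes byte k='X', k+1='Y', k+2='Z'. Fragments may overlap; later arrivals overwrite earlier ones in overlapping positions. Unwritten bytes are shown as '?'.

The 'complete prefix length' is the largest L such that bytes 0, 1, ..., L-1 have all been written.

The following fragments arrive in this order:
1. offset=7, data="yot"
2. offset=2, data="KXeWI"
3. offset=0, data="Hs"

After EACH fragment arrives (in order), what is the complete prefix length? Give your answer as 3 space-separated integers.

Fragment 1: offset=7 data="yot" -> buffer=???????yot -> prefix_len=0
Fragment 2: offset=2 data="KXeWI" -> buffer=??KXeWIyot -> prefix_len=0
Fragment 3: offset=0 data="Hs" -> buffer=HsKXeWIyot -> prefix_len=10

Answer: 0 0 10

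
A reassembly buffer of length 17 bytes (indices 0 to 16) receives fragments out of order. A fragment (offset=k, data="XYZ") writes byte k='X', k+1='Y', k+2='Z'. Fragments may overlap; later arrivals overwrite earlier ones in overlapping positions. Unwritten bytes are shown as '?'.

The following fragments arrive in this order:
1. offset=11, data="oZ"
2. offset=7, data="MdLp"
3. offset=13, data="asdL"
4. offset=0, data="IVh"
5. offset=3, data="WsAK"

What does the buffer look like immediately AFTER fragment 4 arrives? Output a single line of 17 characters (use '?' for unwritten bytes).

Fragment 1: offset=11 data="oZ" -> buffer=???????????oZ????
Fragment 2: offset=7 data="MdLp" -> buffer=???????MdLpoZ????
Fragment 3: offset=13 data="asdL" -> buffer=???????MdLpoZasdL
Fragment 4: offset=0 data="IVh" -> buffer=IVh????MdLpoZasdL

Answer: IVh????MdLpoZasdL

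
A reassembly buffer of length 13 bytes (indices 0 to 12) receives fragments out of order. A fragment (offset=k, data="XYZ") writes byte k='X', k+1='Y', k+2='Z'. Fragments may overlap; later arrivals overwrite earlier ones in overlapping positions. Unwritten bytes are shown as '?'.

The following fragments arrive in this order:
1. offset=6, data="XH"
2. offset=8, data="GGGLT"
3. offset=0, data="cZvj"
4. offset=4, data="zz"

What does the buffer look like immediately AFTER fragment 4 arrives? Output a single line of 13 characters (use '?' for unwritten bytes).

Answer: cZvjzzXHGGGLT

Derivation:
Fragment 1: offset=6 data="XH" -> buffer=??????XH?????
Fragment 2: offset=8 data="GGGLT" -> buffer=??????XHGGGLT
Fragment 3: offset=0 data="cZvj" -> buffer=cZvj??XHGGGLT
Fragment 4: offset=4 data="zz" -> buffer=cZvjzzXHGGGLT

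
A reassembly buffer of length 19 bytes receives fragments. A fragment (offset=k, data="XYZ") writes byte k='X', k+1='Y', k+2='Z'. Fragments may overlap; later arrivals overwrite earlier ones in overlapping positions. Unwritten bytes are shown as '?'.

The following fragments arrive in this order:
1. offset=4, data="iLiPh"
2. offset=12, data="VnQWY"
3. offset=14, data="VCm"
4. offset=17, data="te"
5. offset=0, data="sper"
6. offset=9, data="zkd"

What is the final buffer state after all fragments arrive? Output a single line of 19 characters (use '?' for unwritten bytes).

Answer: speriLiPhzkdVnVCmte

Derivation:
Fragment 1: offset=4 data="iLiPh" -> buffer=????iLiPh??????????
Fragment 2: offset=12 data="VnQWY" -> buffer=????iLiPh???VnQWY??
Fragment 3: offset=14 data="VCm" -> buffer=????iLiPh???VnVCm??
Fragment 4: offset=17 data="te" -> buffer=????iLiPh???VnVCmte
Fragment 5: offset=0 data="sper" -> buffer=speriLiPh???VnVCmte
Fragment 6: offset=9 data="zkd" -> buffer=speriLiPhzkdVnVCmte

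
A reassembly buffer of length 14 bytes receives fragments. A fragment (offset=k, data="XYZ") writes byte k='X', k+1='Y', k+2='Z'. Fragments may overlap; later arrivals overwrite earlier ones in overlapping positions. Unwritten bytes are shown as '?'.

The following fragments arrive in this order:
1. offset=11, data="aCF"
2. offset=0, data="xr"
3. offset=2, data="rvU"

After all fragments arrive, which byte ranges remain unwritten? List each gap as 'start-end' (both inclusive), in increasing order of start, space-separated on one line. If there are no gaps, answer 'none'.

Answer: 5-10

Derivation:
Fragment 1: offset=11 len=3
Fragment 2: offset=0 len=2
Fragment 3: offset=2 len=3
Gaps: 5-10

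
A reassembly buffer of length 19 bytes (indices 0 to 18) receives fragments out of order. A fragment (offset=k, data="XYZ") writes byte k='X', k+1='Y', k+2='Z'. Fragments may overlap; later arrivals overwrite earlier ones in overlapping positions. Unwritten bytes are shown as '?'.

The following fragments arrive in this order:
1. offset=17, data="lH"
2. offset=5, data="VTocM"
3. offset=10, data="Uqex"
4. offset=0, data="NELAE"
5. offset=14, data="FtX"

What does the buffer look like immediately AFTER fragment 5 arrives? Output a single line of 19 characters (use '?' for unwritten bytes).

Fragment 1: offset=17 data="lH" -> buffer=?????????????????lH
Fragment 2: offset=5 data="VTocM" -> buffer=?????VTocM???????lH
Fragment 3: offset=10 data="Uqex" -> buffer=?????VTocMUqex???lH
Fragment 4: offset=0 data="NELAE" -> buffer=NELAEVTocMUqex???lH
Fragment 5: offset=14 data="FtX" -> buffer=NELAEVTocMUqexFtXlH

Answer: NELAEVTocMUqexFtXlH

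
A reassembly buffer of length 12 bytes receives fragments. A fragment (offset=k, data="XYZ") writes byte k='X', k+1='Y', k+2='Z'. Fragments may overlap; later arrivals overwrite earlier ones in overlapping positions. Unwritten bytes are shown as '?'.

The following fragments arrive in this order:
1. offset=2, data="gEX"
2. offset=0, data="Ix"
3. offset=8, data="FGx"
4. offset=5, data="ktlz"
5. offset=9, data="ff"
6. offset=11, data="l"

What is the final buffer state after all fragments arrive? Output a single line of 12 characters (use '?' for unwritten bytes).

Fragment 1: offset=2 data="gEX" -> buffer=??gEX???????
Fragment 2: offset=0 data="Ix" -> buffer=IxgEX???????
Fragment 3: offset=8 data="FGx" -> buffer=IxgEX???FGx?
Fragment 4: offset=5 data="ktlz" -> buffer=IxgEXktlzGx?
Fragment 5: offset=9 data="ff" -> buffer=IxgEXktlzff?
Fragment 6: offset=11 data="l" -> buffer=IxgEXktlzffl

Answer: IxgEXktlzffl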